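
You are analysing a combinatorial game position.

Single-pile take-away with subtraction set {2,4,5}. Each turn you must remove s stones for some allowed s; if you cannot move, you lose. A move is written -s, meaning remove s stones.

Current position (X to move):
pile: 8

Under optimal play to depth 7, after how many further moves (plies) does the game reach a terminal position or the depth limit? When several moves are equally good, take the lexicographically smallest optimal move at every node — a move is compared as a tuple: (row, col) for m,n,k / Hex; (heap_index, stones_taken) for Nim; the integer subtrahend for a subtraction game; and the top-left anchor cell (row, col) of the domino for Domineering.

[8] X move#1: -2:-1/6*, -4:-1/4, -5:-1/3
[6] O move#2: -2:-1/4, -4:-1/2, -5:+1/1*
[1] end (terminal -1, X#3); searched 8 to 7

PV length from [8]: 2 plies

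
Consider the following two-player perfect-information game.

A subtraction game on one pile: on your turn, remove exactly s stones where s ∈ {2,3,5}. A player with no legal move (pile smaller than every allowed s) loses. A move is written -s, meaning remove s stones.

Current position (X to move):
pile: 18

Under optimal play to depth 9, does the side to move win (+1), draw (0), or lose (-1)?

value(18, X) = +1

p1 X@[18]: -2[16]-1 -3[15]+1* -5[13]-1
p2 O@[15]: -2[13]-1* -3[12]-1 -5[10]-1
p3 X@[13]: -2[11]-1 -3[10]-1 -5[8]+1*
p4 O@[8]: -2[6]-1* -3[5]-1 -5[3]-1
p5 X@[6]: -2[4]-1 -3[3]-1 -5[1]+1*
p6 O@[1] terminal -1; root [18] d9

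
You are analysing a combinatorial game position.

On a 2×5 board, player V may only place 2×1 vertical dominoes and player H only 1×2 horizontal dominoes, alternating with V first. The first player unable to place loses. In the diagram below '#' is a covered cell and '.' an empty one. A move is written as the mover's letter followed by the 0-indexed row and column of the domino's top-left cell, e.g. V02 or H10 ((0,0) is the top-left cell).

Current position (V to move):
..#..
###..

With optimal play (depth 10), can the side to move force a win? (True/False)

V winning at [..#../###..]: True

p1 V@[..#../###..]: V03[..##./####.]+1* V04[..#.#/###.#]+1
p2 H@[..##./####.]: H00[####./####.]-1*
p3 V@[####./####.]: V04[#####/#####]+1*
p4 H@[#####/#####] terminal -1; root [..#../###..] d10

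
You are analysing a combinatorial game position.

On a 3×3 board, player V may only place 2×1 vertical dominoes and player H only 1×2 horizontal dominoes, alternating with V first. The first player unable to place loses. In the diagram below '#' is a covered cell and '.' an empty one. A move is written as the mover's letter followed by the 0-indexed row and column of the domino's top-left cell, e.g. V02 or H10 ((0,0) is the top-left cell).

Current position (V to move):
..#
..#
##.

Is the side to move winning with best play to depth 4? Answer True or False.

[..#/..#/##.] V move#1: V00:+1/#.#/#.#/##.*, V01:+1/.##/.##/##.
[#.#/#.#/##.] end (terminal -1, H#2); searched ..#/..#/##. to 4

V winning at [..#/..#/##.]: True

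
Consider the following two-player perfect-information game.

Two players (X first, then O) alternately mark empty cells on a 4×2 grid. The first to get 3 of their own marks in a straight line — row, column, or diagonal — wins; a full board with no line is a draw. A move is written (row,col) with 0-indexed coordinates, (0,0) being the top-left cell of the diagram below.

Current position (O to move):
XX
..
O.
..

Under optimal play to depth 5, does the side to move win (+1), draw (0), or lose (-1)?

value(XX/../O./.., O) = 0

[XX/../O./..] O move#1: (1,0):+0/XX/O./O./..*, (1,1):+0/XX/.O/O./.., (2,1):+0/XX/../OO/.., (3,0):+0/XX/../O./O., (3,1):+0/XX/../O./.O
[XX/O./O./..] X move#2: (1,1):-1/XX/OX/O./.., (2,1):-1/XX/O./OX/.., (3,0):+0/XX/O./O./X.*, (3,1):-1/XX/O./O./.X
[XX/O./O./X.] O move#3: (1,1):+0/XX/OO/O./X.*, (2,1):+0/XX/O./OO/X., (3,1):+0/XX/O./O./XO
[XX/OO/O./X.] X move#4: (2,1):+0/XX/OO/OX/X.*, (3,1):+0/XX/OO/O./XX
[XX/OO/OX/X.] O move#5: (3,1):+0/XX/OO/OX/XO*
[XX/OO/OX/XO] end (terminal +0, X#6); searched XX/../O./.. to 5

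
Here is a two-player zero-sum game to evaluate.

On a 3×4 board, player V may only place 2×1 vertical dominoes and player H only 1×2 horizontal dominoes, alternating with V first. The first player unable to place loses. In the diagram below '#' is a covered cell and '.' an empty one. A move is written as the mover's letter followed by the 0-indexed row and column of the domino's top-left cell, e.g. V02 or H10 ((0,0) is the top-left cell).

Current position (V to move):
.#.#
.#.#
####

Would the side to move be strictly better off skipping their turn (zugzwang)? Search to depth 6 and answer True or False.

zugzwang(.#.#/.#.#/####, V) = False

ply 1, V at .#.#/.#.#/#### | V00=+1→##.#/##.#/####*; V02=+1→.###/.###/####
ply 2: ##.#/##.#/#### is terminal -1 (H); from .#.#/.#.#/#### depth 6
if V skipped the turn, H would face:
~ ply 1: .#.#/.#.#/#### is terminal -1 (H); from .#.#/.#.#/#### depth 6
compare (V): move=+1 vs pass=+1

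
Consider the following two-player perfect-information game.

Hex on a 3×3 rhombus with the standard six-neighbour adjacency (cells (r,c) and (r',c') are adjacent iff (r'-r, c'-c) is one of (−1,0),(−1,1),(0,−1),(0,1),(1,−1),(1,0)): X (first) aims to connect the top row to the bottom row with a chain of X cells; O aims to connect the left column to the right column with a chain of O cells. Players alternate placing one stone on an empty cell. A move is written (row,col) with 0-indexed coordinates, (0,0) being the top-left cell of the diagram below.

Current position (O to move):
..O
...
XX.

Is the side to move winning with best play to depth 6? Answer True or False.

O winning at [..O/.../XX.]: True

[..O/.../XX.] O move#1: (0,0):-1/O.O/.../XX., (0,1):+1/.OO/.../XX.*, (1,0):+1/..O/O../XX., (1,1):-1/..O/.O./XX., (1,2):-1/..O/..O/XX., (2,2):-1/..O/.../XXO
[.OO/.../XX.] X move#2: (0,0):-1/XOO/.../XX.*, (1,0):-1/.OO/X../XX., (1,1):-1/.OO/.X./XX., (1,2):-1/.OO/..X/XX., (2,2):-1/.OO/.../XXX
[XOO/.../XX.] O move#3: (1,0):+1/XOO/O../XX.*, (1,1):-1/XOO/.O./XX., (1,2):-1/XOO/..O/XX., (2,2):-1/XOO/.../XXO
[XOO/O../XX.] end (terminal -1, X#4); searched ..O/.../XX. to 6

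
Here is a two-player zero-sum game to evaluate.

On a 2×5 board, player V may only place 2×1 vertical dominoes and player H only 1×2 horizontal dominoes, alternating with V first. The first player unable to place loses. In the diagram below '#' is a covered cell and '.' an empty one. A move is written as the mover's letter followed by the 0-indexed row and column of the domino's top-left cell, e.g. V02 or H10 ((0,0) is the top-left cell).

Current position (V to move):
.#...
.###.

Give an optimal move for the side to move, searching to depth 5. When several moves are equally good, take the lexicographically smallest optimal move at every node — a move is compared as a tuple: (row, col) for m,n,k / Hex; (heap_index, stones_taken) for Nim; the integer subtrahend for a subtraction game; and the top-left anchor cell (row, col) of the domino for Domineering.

V's best at [.#.../.###.]: V04

p1 V@[.#.../.###.]: V00[##.../####.]-1 V04[.#..#/.####]+1*
p2 H@[.#..#/.####]: H02[.####/.####]-1*
p3 V@[.####/.####]: V00[#####/#####]+1*
p4 H@[#####/#####] terminal -1; root [.#.../.###.] d5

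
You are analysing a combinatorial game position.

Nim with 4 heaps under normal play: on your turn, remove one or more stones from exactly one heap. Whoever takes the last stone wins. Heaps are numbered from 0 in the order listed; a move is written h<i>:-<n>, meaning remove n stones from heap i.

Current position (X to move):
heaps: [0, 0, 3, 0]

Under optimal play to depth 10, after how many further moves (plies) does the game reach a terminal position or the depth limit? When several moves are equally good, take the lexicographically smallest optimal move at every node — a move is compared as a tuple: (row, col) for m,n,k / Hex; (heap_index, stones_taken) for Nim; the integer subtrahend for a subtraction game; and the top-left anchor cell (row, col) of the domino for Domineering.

PV length from [(0,0,3,0)]: 1 ply

[(0,0,3,0)] X move#1: h2:-1:-1/(0,0,2,0), h2:-2:-1/(0,0,1,0), h2:-3:+1/(0,0,0,0)*
[(0,0,0,0)] end (terminal -1, O#2); searched (0,0,3,0) to 10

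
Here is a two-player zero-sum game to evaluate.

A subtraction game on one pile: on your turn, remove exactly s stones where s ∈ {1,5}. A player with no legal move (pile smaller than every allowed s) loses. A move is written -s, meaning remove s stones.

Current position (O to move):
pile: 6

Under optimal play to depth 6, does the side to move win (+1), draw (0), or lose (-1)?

ply 1, O at 6 | -1=-1→5*; -5=-1→1
ply 2, X at 5 | -1=+1→4*; -5=+1→0
ply 3, O at 4 | -1=-1→3*
ply 4, X at 3 | -1=+1→2*
ply 5, O at 2 | -1=-1→1*
ply 6, X at 1 | -1=+1→0*
ply 7: 0 is terminal -1 (O); from 6 depth 6

value(6, O) = -1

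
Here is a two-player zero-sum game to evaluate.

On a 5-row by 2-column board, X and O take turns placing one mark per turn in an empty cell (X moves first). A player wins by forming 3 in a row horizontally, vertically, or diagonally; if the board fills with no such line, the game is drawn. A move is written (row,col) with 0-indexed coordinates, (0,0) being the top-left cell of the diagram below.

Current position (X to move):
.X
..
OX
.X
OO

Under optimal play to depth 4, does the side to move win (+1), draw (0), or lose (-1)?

p1 X@[.X/../OX/.X/OO]: (0,0)[XX/../OX/.X/OO]-1 (1,0)[.X/X./OX/.X/OO]-1 (1,1)[.X/.X/OX/.X/OO]+1* (3,0)[.X/../OX/XX/OO]+0
p2 O@[.X/.X/OX/.X/OO] terminal -1; root [.X/../OX/.X/OO] d4

value(.X/../OX/.X/OO, X) = +1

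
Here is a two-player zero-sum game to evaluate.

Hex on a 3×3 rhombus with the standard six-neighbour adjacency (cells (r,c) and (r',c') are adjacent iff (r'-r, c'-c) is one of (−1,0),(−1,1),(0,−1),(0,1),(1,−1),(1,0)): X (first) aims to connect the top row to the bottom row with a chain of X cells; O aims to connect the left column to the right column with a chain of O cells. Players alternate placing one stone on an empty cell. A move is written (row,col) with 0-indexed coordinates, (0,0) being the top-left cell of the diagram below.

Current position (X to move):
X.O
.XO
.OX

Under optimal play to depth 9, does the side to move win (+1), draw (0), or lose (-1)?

value(X.O/.XO/.OX, X) = +1

p1 X@[X.O/.XO/.OX]: (0,1)[XXO/.XO/.OX]-1 (1,0)[X.O/XXO/.OX]-1 (2,0)[X.O/.XO/XOX]+1*
p2 O@[X.O/.XO/XOX]: (0,1)[XOO/.XO/XOX]-1* (1,0)[X.O/OXO/XOX]-1
p3 X@[XOO/.XO/XOX]: (1,0)[XOO/XXO/XOX]+1*
p4 O@[XOO/XXO/XOX] terminal -1; root [X.O/.XO/.OX] d9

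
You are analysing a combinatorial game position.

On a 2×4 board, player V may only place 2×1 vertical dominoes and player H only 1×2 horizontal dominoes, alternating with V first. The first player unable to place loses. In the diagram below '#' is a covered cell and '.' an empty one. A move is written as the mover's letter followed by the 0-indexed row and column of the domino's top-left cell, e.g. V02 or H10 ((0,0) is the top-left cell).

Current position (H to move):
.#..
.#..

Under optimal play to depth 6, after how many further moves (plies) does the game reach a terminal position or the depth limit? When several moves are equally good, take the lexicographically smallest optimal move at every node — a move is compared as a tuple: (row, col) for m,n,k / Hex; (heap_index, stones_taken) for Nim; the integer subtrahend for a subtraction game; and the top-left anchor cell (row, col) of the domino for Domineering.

PV length from [.#../.#..]: 3 plies

p1 H@[.#../.#..]: H02[.###/.#..]+1* H12[.#../.###]+1
p2 V@[.###/.#..]: V00[####/##..]-1*
p3 H@[####/##..]: H12[####/####]+1*
p4 V@[####/####] terminal -1; root [.#../.#..] d6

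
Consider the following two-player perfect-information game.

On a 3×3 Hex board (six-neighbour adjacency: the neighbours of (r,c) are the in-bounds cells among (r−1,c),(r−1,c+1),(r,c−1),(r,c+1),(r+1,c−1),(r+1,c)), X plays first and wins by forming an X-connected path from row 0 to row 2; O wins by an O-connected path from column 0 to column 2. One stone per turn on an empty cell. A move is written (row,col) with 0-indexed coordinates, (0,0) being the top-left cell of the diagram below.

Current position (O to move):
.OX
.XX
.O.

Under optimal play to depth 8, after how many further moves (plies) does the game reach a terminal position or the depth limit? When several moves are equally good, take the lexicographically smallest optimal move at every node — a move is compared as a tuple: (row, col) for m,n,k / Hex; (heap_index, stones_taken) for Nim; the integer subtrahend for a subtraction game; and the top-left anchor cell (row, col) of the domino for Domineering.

PV length from [.OX/.XX/.O.]: 4 plies

[.OX/.XX/.O.] O move#1: (0,0):-1/OOX/.XX/.O.*, (1,0):-1/.OX/OXX/.O., (2,0):-1/.OX/.XX/OO., (2,2):-1/.OX/.XX/.OO
[OOX/.XX/.O.] X move#2: (1,0):+1/OOX/XXX/.O.*, (2,0):+1/OOX/.XX/XO., (2,2):+1/OOX/.XX/.OX
[OOX/XXX/.O.] O move#3: (2,0):-1/OOX/XXX/OO.*, (2,2):-1/OOX/XXX/.OO
[OOX/XXX/OO.] X move#4: (2,2):+1/OOX/XXX/OOX*
[OOX/XXX/OOX] end (terminal -1, O#5); searched .OX/.XX/.O. to 8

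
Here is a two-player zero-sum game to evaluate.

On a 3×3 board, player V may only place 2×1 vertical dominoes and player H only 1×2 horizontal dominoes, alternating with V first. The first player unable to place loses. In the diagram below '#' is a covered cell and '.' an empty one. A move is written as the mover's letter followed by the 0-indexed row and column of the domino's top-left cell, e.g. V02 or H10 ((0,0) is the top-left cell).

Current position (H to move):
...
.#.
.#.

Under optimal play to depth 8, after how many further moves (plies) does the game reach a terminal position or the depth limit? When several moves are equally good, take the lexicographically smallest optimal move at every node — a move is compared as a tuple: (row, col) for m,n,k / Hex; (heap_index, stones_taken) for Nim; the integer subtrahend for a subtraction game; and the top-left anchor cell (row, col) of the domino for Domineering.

PV length from [.../.#./.#.]: 2 plies

ply 1, H at .../.#./.#. | H00=-1→##./.#./.#.*; H01=-1→.##/.#./.#.
ply 2, V at ##./.#./.#. | V02=+1→###/.##/.#.*; V10=+1→##./##./##.; V12=+1→##./.##/.##
ply 3: ###/.##/.#. is terminal -1 (H); from .../.#./.#. depth 8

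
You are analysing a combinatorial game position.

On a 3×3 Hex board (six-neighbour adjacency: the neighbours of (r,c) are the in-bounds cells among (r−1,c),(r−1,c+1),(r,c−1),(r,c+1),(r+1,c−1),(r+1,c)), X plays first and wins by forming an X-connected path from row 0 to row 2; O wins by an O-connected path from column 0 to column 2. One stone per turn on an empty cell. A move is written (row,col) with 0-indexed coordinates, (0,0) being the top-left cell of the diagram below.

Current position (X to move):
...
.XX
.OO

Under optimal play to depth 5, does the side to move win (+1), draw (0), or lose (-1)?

[.../.XX/.OO] X move#1: (0,0):-1/X../.XX/.OO, (0,1):-1/.X./.XX/.OO, (0,2):-1/..X/.XX/.OO, (1,0):-1/.../XXX/.OO, (2,0):+1/.../.XX/XOO*
[.../.XX/XOO] O move#2: (0,0):-1/O../.XX/XOO*, (0,1):-1/.O./.XX/XOO, (0,2):-1/..O/.XX/XOO, (1,0):-1/.../OXX/XOO
[O../.XX/XOO] X move#3: (0,1):+1/OX./.XX/XOO*, (0,2):+1/O.X/.XX/XOO, (1,0):+1/O../XXX/XOO
[OX./.XX/XOO] end (terminal -1, O#4); searched .../.XX/.OO to 5

value(.../.XX/.OO, X) = +1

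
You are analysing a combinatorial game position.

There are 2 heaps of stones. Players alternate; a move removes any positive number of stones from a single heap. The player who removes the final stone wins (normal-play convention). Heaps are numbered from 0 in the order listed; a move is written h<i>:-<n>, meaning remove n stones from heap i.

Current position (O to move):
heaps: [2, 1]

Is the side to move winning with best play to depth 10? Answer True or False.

O winning at [(2,1)]: True

[(2,1)] O move#1: h0:-1:+1/(1,1)*, h0:-2:-1/(0,1), h1:-1:-1/(2,0)
[(1,1)] X move#2: h0:-1:-1/(0,1)*, h1:-1:-1/(1,0)
[(0,1)] O move#3: h1:-1:+1/(0,0)*
[(0,0)] end (terminal -1, X#4); searched (2,1) to 10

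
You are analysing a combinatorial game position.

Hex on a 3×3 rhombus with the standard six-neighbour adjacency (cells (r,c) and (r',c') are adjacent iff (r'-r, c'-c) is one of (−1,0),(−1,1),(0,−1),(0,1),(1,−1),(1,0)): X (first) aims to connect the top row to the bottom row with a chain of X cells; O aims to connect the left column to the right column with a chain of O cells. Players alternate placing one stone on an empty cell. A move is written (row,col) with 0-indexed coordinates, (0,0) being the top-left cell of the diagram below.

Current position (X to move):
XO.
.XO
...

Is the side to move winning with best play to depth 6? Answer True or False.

X winning at [XO./.XO/...]: True

[XO./.XO/...] X move#1: (0,2):+1/XOX/.XO/...*, (1,0):+1/XO./XXO/..., (2,0):+1/XO./.XO/X.., (2,1):+1/XO./.XO/.X., (2,2):+1/XO./.XO/..X
[XOX/.XO/...] O move#2: (1,0):-1/XOX/OXO/...*, (2,0):-1/XOX/.XO/O.., (2,1):-1/XOX/.XO/.O., (2,2):-1/XOX/.XO/..O
[XOX/OXO/...] X move#3: (2,0):+1/XOX/OXO/X..*, (2,1):+1/XOX/OXO/.X., (2,2):+1/XOX/OXO/..X
[XOX/OXO/X..] end (terminal -1, O#4); searched XO./.XO/... to 6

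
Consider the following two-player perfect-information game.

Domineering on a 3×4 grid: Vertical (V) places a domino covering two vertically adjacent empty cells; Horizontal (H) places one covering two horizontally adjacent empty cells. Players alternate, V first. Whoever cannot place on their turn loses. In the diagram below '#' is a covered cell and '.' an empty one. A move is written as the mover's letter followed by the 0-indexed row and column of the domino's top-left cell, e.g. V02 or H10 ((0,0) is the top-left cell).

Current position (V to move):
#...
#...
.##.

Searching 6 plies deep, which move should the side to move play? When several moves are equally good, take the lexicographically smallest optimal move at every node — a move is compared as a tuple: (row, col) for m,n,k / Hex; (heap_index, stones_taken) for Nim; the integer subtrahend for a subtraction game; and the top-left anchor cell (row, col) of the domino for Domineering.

p1 V@[#.../#.../.##.]: V01[##../##../.##.]-1 V02[#.#./#.#./.##.]+1* V03[#..#/#..#/.##.]-1 V13[#.../#..#/.###]-1
p2 H@[#.#./#.#./.##.] terminal -1; root [#.../#.../.##.] d6

V's best at [#.../#.../.##.]: V02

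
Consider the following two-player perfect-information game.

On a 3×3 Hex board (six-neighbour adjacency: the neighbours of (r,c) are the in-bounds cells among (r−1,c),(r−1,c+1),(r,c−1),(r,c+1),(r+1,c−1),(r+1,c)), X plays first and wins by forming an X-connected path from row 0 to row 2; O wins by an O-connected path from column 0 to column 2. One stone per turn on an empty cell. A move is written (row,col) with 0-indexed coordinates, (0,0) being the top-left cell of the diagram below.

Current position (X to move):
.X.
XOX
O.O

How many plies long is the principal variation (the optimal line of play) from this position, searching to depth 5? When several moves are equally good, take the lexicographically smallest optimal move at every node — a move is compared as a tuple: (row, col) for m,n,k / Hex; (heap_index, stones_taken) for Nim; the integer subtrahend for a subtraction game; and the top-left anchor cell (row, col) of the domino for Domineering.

PV length from [.X./XOX/O.O]: 2 plies

ply 1, X at .X./XOX/O.O | (0,0)=-1→XX./XOX/O.O*; (0,2)=-1→.XX/XOX/O.O; (2,1)=-1→.X./XOX/OXO
ply 2, O at XX./XOX/O.O | (0,2)=+1→XXO/XOX/O.O*; (2,1)=+1→XX./XOX/OOO
ply 3: XXO/XOX/O.O is terminal -1 (X); from .X./XOX/O.O depth 5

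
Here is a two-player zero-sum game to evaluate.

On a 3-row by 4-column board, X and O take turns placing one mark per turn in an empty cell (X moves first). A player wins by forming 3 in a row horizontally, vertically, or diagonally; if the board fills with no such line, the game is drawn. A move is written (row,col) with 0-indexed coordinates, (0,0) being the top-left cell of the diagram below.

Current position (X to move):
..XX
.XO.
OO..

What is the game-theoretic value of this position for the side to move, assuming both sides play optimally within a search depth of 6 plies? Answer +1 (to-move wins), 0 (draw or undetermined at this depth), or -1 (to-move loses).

value(..XX/.XO./OO.., X) = +1

p1 X@[..XX/.XO./OO..]: (0,0)[X.XX/.XO./OO..]-1 (0,1)[.XXX/.XO./OO..]+1* (1,0)[..XX/XXO./OO..]-1 (1,3)[..XX/.XOX/OO..]-1 (2,2)[..XX/.XO./OOX.]+1 (2,3)[..XX/.XO./OO.X]-1
p2 O@[.XXX/.XO./OO..] terminal -1; root [..XX/.XO./OO..] d6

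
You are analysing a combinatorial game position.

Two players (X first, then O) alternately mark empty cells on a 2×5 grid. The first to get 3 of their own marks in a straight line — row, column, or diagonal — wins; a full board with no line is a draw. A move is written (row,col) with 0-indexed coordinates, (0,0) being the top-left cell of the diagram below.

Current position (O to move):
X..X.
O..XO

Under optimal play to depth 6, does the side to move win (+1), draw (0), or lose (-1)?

value(X..X./O..XO, O) = 0

p1 O@[X..X./O..XO]: (0,1)[XO.X./O..XO]+0* (0,2)[X.OX./O..XO]+0 (0,4)[X..XO/O..XO]+0 (1,1)[X..X./OO.XO]+0 (1,2)[X..X./O.OXO]+0
p2 X@[XO.X./O..XO]: (0,2)[XOXX./O..XO]+0* (0,4)[XO.XX/O..XO]+0 (1,1)[XO.X./OX.XO]+0 (1,2)[XO.X./O.XXO]+0
p3 O@[XOXX./O..XO]: (0,4)[XOXXO/O..XO]+0* (1,1)[XOXX./OO.XO]-1 (1,2)[XOXX./O.OXO]-1
p4 X@[XOXXO/O..XO]: (1,1)[XOXXO/OX.XO]+0* (1,2)[XOXXO/O.XXO]+0
p5 O@[XOXXO/OX.XO]: (1,2)[XOXXO/OXOXO]+0*
p6 X@[XOXXO/OXOXO] terminal +0; root [X..X./O..XO] d6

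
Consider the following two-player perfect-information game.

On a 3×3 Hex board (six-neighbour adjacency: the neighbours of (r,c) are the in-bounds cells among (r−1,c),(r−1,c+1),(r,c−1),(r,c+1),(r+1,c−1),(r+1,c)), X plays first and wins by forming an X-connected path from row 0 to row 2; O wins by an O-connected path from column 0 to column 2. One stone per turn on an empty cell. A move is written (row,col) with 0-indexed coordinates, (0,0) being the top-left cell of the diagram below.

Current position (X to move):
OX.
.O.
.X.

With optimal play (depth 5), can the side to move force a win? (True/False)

X winning at [OX./.O./.X.]: False

[OX./.O./.X.] X move#1: (0,2):-1/OXX/.O./.X.*, (1,0):-1/OX./XO./.X., (1,2):-1/OX./.OX/.X., (2,0):-1/OX./.O./XX., (2,2):-1/OX./.O./.XX
[OXX/.O./.X.] O move#2: (1,0):-1/OXX/OO./.X., (1,2):+1/OXX/.OO/.X.*, (2,0):-1/OXX/.O./OX., (2,2):-1/OXX/.O./.XO
[OXX/.OO/.X.] X move#3: (1,0):-1/OXX/XOO/.X.*, (2,0):-1/OXX/.OO/XX., (2,2):-1/OXX/.OO/.XX
[OXX/XOO/.X.] O move#4: (2,0):+1/OXX/XOO/OX.*, (2,2):-1/OXX/XOO/.XO
[OXX/XOO/OX.] end (terminal -1, X#5); searched OX./.O./.X. to 5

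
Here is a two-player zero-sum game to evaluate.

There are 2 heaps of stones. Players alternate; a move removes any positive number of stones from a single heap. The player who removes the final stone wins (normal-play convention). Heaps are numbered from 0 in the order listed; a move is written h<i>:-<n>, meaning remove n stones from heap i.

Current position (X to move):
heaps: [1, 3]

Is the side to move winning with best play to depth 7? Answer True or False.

X winning at [(1,3)]: True

ply 1, X at (1,3) | h0:-1=-1→(0,3); h1:-1=-1→(1,2); h1:-2=+1→(1,1)*; h1:-3=-1→(1,0)
ply 2, O at (1,1) | h0:-1=-1→(0,1)*; h1:-1=-1→(1,0)
ply 3, X at (0,1) | h1:-1=+1→(0,0)*
ply 4: (0,0) is terminal -1 (O); from (1,3) depth 7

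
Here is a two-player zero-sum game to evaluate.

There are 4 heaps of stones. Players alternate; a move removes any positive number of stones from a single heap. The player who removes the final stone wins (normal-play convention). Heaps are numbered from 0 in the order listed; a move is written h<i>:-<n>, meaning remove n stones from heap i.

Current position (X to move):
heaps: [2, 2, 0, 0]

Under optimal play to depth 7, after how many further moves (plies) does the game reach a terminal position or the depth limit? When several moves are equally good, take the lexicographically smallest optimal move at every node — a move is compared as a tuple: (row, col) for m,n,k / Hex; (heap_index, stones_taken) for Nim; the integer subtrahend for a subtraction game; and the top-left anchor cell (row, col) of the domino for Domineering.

PV length from [(2,2,0,0)]: 4 plies

p1 X@[(2,2,0,0)]: h0:-1[(1,2,0,0)]-1* h0:-2[(0,2,0,0)]-1 h1:-1[(2,1,0,0)]-1 h1:-2[(2,0,0,0)]-1
p2 O@[(1,2,0,0)]: h0:-1[(0,2,0,0)]-1 h1:-1[(1,1,0,0)]+1* h1:-2[(1,0,0,0)]-1
p3 X@[(1,1,0,0)]: h0:-1[(0,1,0,0)]-1* h1:-1[(1,0,0,0)]-1
p4 O@[(0,1,0,0)]: h1:-1[(0,0,0,0)]+1*
p5 X@[(0,0,0,0)] terminal -1; root [(2,2,0,0)] d7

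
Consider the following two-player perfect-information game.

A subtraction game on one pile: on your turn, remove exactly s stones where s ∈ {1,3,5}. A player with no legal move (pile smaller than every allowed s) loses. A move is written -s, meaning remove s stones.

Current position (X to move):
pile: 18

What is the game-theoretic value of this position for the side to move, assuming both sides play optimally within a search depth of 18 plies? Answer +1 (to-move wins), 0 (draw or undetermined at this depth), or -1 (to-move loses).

p1 X@[18]: -1[17]-1* -3[15]-1 -5[13]-1
p2 O@[17]: -1[16]+1* -3[14]+1 -5[12]+1
p3 X@[16]: -1[15]-1* -3[13]-1 -5[11]-1
p4 O@[15]: -1[14]+1* -3[12]+1 -5[10]+1
p5 X@[14]: -1[13]-1* -3[11]-1 -5[9]-1
p6 O@[13]: -1[12]+1* -3[10]+1 -5[8]+1
p7 X@[12]: -1[11]-1* -3[9]-1 -5[7]-1
p8 O@[11]: -1[10]+1* -3[8]+1 -5[6]+1
p9 X@[10]: -1[9]-1* -3[7]-1 -5[5]-1
p10 O@[9]: -1[8]+1* -3[6]+1 -5[4]+1
p11 X@[8]: -1[7]-1* -3[5]-1 -5[3]-1
p12 O@[7]: -1[6]+1* -3[4]+1 -5[2]+1
p13 X@[6]: -1[5]-1* -3[3]-1 -5[1]-1
p14 O@[5]: -1[4]+1* -3[2]+1 -5[0]+1
p15 X@[4]: -1[3]-1* -3[1]-1
p16 O@[3]: -1[2]+1* -3[0]+1
p17 X@[2]: -1[1]-1*
p18 O@[1]: -1[0]+1*
p19 X@[0] terminal -1; root [18] d18

value(18, X) = -1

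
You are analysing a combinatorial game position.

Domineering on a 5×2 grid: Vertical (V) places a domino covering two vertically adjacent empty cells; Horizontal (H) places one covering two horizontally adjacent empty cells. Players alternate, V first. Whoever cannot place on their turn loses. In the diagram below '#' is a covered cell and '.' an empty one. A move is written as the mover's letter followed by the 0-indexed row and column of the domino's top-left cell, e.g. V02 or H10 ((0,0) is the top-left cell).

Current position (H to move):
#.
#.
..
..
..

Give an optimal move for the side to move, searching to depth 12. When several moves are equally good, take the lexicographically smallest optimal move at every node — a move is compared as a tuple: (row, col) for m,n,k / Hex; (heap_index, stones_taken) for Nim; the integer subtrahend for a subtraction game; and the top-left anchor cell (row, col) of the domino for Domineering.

ply 1, H at #./#./../../.. | H20=-1→#./#./##/../..; H30=+1→#./#./../##/..*; H40=-1→#./#./../../##
ply 2, V at #./#./../##/.. | V01=-1→##/##/../##/..*; V11=-1→#./##/.#/##/..
ply 3, H at ##/##/../##/.. | H20=+1→##/##/##/##/..*; H40=+1→##/##/../##/##
ply 4: ##/##/##/##/.. is terminal -1 (V); from #./#./../../.. depth 12

H's best at [#./#./../../..]: H30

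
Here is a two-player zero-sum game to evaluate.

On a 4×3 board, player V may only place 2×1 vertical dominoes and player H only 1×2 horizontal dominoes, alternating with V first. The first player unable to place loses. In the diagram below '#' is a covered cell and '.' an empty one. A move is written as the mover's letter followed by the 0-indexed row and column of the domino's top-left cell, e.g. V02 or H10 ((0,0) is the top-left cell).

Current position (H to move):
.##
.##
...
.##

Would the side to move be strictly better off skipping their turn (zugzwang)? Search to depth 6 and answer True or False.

zugzwang(.##/.##/.../.##, H) = False

[.##/.##/.../.##] H move#1: H20:-1/.##/.##/##./.##*, H21:-1/.##/.##/.##/.##
[.##/.##/##./.##] V move#2: V00:+1/###/###/##./.##*
[###/###/##./.##] end (terminal -1, H#3); searched .##/.##/.../.## to 6
suppose H passes — search the same position with V to move:
pass> [.##/.##/.../.##] V move#1: V00:-1/###/###/.../.##, V10:-1/.##/###/#../.##, V20:+1/.##/.##/#../###*
pass> [.##/.##/#../###] H move#2: H21:-1/.##/.##/###/###*
pass> [.##/.##/###/###] V move#3: V00:+1/###/###/###/###*
pass> [###/###/###/###] end (terminal -1, H#4); searched .##/.##/.../.## to 6
for H: play -1, pass -1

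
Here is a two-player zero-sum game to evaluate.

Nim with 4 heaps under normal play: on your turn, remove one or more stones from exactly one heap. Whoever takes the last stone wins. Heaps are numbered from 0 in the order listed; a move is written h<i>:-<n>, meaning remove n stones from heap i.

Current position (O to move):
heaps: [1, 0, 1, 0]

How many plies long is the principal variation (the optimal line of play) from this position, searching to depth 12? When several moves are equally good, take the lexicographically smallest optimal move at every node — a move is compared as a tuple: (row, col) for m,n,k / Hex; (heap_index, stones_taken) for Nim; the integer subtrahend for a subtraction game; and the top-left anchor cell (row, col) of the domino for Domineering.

PV length from [(1,0,1,0)]: 2 plies

p1 O@[(1,0,1,0)]: h0:-1[(0,0,1,0)]-1* h2:-1[(1,0,0,0)]-1
p2 X@[(0,0,1,0)]: h2:-1[(0,0,0,0)]+1*
p3 O@[(0,0,0,0)] terminal -1; root [(1,0,1,0)] d12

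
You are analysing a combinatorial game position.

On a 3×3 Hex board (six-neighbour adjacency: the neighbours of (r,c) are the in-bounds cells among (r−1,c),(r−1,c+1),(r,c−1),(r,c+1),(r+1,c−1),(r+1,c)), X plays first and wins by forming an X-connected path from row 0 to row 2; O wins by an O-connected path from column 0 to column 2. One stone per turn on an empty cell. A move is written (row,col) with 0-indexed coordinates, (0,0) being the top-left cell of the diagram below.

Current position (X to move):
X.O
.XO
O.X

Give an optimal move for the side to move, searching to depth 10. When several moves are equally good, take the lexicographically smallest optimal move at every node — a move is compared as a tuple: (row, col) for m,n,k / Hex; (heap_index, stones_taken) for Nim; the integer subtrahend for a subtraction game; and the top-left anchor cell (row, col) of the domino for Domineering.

p1 X@[X.O/.XO/O.X]: (0,1)[XXO/.XO/O.X]-1 (1,0)[X.O/XXO/O.X]-1 (2,1)[X.O/.XO/OXX]+1*
p2 O@[X.O/.XO/OXX]: (0,1)[XOO/.XO/OXX]-1* (1,0)[X.O/OXO/OXX]-1
p3 X@[XOO/.XO/OXX]: (1,0)[XOO/XXO/OXX]+1*
p4 O@[XOO/XXO/OXX] terminal -1; root [X.O/.XO/O.X] d10

X's best at [X.O/.XO/O.X]: (2,1)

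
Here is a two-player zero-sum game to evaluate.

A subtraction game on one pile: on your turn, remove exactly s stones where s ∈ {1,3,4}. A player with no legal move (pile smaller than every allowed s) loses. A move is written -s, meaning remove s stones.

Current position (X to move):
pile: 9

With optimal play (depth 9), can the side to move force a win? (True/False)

[9] X move#1: -1:-1/8*, -3:-1/6, -4:-1/5
[8] O move#2: -1:+1/7*, -3:-1/5, -4:-1/4
[7] X move#3: -1:-1/6*, -3:-1/4, -4:-1/3
[6] O move#4: -1:-1/5, -3:-1/3, -4:+1/2*
[2] X move#5: -1:-1/1*
[1] O move#6: -1:+1/0*
[0] end (terminal -1, X#7); searched 9 to 9

X winning at [9]: False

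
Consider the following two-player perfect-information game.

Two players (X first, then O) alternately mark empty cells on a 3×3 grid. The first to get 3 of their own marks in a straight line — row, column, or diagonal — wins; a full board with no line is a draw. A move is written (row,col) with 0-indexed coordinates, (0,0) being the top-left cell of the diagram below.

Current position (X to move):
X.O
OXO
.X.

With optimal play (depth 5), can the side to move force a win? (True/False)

X winning at [X.O/OXO/.X.]: True

p1 X@[X.O/OXO/.X.]: (0,1)[XXO/OXO/.X.]+1* (2,0)[X.O/OXO/XX.]-1 (2,2)[X.O/OXO/.XX]+1
p2 O@[XXO/OXO/.X.] terminal -1; root [X.O/OXO/.X.] d5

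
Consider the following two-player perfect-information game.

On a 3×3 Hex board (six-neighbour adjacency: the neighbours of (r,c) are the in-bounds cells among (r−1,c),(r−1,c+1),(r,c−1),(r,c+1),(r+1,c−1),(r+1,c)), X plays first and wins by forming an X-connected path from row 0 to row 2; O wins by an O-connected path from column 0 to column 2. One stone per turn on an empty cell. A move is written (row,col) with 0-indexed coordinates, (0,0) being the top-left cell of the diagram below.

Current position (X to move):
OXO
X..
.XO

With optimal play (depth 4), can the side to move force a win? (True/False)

X winning at [OXO/X../.XO]: True

ply 1, X at OXO/X../.XO | (1,1)=+1→OXO/XX./.XO*; (1,2)=+1→OXO/X.X/.XO; (2,0)=+1→OXO/X../XXO
ply 2: OXO/XX./.XO is terminal -1 (O); from OXO/X../.XO depth 4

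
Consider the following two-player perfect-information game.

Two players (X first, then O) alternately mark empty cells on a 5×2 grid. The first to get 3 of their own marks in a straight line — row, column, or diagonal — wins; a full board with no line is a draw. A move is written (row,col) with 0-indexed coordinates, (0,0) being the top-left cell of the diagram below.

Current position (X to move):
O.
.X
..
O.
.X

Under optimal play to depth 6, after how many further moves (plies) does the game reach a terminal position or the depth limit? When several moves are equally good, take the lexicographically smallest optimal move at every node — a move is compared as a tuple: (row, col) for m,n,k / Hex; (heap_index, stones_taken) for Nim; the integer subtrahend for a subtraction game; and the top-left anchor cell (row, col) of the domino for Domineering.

p1 X@[O./.X/../O./.X]: (0,1)[OX/.X/../O./.X]+0 (1,0)[O./XX/../O./.X]+0 (2,0)[O./.X/X./O./.X]+0 (2,1)[O./.X/.X/O./.X]+1* (3,1)[O./.X/../OX/.X]+0 (4,0)[O./.X/../O./XX]+0
p2 O@[O./.X/.X/O./.X]: (0,1)[OO/.X/.X/O./.X]-1* (1,0)[O./OX/.X/O./.X]-1 (2,0)[O./.X/OX/O./.X]-1 (3,1)[O./.X/.X/OO/.X]-1 (4,0)[O./.X/.X/O./OX]-1
p3 X@[OO/.X/.X/O./.X]: (1,0)[OO/XX/.X/O./.X]+0 (2,0)[OO/.X/XX/O./.X]+0 (3,1)[OO/.X/.X/OX/.X]+1* (4,0)[OO/.X/.X/O./XX]+0
p4 O@[OO/.X/.X/OX/.X] terminal -1; root [O./.X/../O./.X] d6

PV length from [O./.X/../O./.X]: 3 plies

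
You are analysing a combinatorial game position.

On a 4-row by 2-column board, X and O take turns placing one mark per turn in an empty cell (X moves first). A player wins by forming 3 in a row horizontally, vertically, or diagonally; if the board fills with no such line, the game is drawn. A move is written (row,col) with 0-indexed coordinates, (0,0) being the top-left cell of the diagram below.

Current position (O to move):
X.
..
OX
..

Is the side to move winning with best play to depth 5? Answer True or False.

p1 O@[X./../OX/..]: (0,1)[XO/../OX/..]+0* (1,0)[X./O./OX/..]+0 (1,1)[X./.O/OX/..]+0 (3,0)[X./../OX/O.]+0 (3,1)[X./../OX/.O]+0
p2 X@[XO/../OX/..]: (1,0)[XO/X./OX/..]+0* (1,1)[XO/.X/OX/..]+0 (3,0)[XO/../OX/X.]+0 (3,1)[XO/../OX/.X]+0
p3 O@[XO/X./OX/..]: (1,1)[XO/XO/OX/..]+0* (3,0)[XO/X./OX/O.]+0 (3,1)[XO/X./OX/.O]+0
p4 X@[XO/XO/OX/..]: (3,0)[XO/XO/OX/X.]+0* (3,1)[XO/XO/OX/.X]+0
p5 O@[XO/XO/OX/X.]: (3,1)[XO/XO/OX/XO]+0*
p6 X@[XO/XO/OX/XO] terminal +0; root [X./../OX/..] d5

O winning at [X./../OX/..]: False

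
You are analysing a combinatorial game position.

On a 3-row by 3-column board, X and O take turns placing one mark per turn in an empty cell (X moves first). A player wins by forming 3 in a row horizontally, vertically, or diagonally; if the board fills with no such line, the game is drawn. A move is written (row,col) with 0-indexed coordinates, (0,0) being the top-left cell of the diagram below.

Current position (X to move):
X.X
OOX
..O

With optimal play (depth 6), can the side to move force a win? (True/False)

X winning at [X.X/OOX/..O]: True

[X.X/OOX/..O] X move#1: (0,1):+1/XXX/OOX/..O*, (2,0):+0/X.X/OOX/X.O, (2,1):+0/X.X/OOX/.XO
[XXX/OOX/..O] end (terminal -1, O#2); searched X.X/OOX/..O to 6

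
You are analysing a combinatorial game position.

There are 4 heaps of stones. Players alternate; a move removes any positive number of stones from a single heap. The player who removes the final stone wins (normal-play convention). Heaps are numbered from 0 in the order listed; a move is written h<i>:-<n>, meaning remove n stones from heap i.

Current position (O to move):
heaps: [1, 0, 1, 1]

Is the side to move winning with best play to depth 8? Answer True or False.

p1 O@[(1,0,1,1)]: h0:-1[(0,0,1,1)]+1* h2:-1[(1,0,0,1)]+1 h3:-1[(1,0,1,0)]+1
p2 X@[(0,0,1,1)]: h2:-1[(0,0,0,1)]-1* h3:-1[(0,0,1,0)]-1
p3 O@[(0,0,0,1)]: h3:-1[(0,0,0,0)]+1*
p4 X@[(0,0,0,0)] terminal -1; root [(1,0,1,1)] d8

O winning at [(1,0,1,1)]: True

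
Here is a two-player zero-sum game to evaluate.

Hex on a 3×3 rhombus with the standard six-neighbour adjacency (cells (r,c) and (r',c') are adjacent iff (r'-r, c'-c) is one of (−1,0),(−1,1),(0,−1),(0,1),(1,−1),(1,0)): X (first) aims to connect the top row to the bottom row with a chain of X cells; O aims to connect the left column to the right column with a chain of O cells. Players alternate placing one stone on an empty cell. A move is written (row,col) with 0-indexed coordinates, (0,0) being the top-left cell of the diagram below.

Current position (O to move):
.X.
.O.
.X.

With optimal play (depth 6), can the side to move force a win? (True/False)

p1 O@[.X./.O./.X.]: (0,0)[OX./.O./.X.]+1* (0,2)[.XO/.O./.X.]+1 (1,0)[.X./OO./.X.]+1 (1,2)[.X./.OO/.X.]+1 (2,0)[.X./.O./OX.]+1 (2,2)[.X./.O./.XO]+1
p2 X@[OX./.O./.X.]: (0,2)[OXX/.O./.X.]-1* (1,0)[OX./XO./.X.]-1 (1,2)[OX./.OX/.X.]-1 (2,0)[OX./.O./XX.]-1 (2,2)[OX./.O./.XX]-1
p3 O@[OXX/.O./.X.]: (1,0)[OXX/OO./.X.]-1 (1,2)[OXX/.OO/.X.]+1* (2,0)[OXX/.O./OX.]-1 (2,2)[OXX/.O./.XO]-1
p4 X@[OXX/.OO/.X.]: (1,0)[OXX/XOO/.X.]-1* (2,0)[OXX/.OO/XX.]-1 (2,2)[OXX/.OO/.XX]-1
p5 O@[OXX/XOO/.X.]: (2,0)[OXX/XOO/OX.]+1* (2,2)[OXX/XOO/.XO]-1
p6 X@[OXX/XOO/OX.] terminal -1; root [.X./.O./.X.] d6

O winning at [.X./.O./.X.]: True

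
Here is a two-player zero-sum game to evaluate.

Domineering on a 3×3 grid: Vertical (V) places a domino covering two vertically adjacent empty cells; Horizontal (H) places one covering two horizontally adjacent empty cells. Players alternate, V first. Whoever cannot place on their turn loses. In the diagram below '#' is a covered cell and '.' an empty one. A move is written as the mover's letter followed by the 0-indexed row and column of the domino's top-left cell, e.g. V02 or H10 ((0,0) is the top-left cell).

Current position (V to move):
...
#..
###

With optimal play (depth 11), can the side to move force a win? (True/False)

ply 1, V at .../#../### | V01=+1→.#./##./###*; V02=-1→..#/#.#/###
ply 2: .#./##./### is terminal -1 (H); from .../#../### depth 11

V winning at [.../#../###]: True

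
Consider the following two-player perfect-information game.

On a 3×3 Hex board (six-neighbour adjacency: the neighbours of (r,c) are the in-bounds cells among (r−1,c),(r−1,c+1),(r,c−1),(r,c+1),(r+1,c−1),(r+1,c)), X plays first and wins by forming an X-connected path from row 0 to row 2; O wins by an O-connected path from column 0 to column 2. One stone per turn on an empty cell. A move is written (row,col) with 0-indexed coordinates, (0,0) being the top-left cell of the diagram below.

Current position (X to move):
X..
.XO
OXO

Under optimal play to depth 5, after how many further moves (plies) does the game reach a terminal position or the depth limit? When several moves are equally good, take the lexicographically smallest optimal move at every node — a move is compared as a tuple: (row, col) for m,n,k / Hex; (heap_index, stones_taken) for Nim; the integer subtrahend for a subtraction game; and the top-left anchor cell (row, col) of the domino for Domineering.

ply 1, X at X../.XO/OXO | (0,1)=+1→XX./.XO/OXO*; (0,2)=+1→X.X/.XO/OXO; (1,0)=+1→X../XXO/OXO
ply 2: XX./.XO/OXO is terminal -1 (O); from X../.XO/OXO depth 5

PV length from [X../.XO/OXO]: 1 ply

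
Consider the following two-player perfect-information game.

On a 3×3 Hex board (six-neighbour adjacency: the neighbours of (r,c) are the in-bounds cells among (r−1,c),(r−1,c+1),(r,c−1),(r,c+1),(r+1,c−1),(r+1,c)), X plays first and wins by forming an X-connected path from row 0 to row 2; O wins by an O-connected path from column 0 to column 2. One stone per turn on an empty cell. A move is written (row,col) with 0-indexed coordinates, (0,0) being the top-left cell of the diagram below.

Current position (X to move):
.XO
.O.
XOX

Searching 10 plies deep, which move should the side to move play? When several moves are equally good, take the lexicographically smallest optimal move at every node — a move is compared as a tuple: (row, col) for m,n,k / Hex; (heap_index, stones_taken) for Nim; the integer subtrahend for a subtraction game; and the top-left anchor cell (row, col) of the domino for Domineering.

ply 1, X at .XO/.O./XOX | (0,0)=-1→XXO/.O./XOX; (1,0)=+1→.XO/XO./XOX*; (1,2)=-1→.XO/.OX/XOX
ply 2: .XO/XO./XOX is terminal -1 (O); from .XO/.O./XOX depth 10

X's best at [.XO/.O./XOX]: (1,0)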